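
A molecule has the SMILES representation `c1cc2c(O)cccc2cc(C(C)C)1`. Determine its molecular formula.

C13H14O

Atom tally by fragment:
  naphthalene ring system core → C:10 H:8
  (− 2 ring H displaced by substituents)
  + OH → O:1 H:1
  + CH(CH3)2 → C:3 H:7
Element totals:
  C: 13
  H: 14
  O: 1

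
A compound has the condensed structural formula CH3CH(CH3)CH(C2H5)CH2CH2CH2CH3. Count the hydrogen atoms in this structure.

Atom tally by fragment:
  CH3 → C:1 H:3
  CH(CH3) → C:2 H:4
  CH(C2H5) → C:3 H:6
  CH2 → C:1 H:2
  CH2 → C:1 H:2
  CH2 → C:1 H:2
  CH3 → C:1 H:3
Element totals:
  C: 10
  H: 22

22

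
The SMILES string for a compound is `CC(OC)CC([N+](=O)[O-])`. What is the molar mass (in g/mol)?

133.15 g/mol

Atom tally by fragment:
  CH3 → C:1 H:3
  CH(OCH3) → C:2 H:4 O:1
  CH2 → C:1 H:2
  CH2NO2 → C:1 H:2 N:1 O:2
Element totals:
  C: 5
  H: 11
  N: 1
  O: 3
Molecular formula: C5H11NO3.
  M = 5(12.011) + 11(1.008) + 14.007 + 3(15.999)
    = 60.055 + 11.088 + 14.007 + 47.997 = 133.147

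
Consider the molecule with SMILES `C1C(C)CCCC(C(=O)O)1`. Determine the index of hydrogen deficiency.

2

Atom tally by fragment:
  cyclohexane ring core → C:6 H:12
  (− 2 ring H displaced by substituents)
  + CH3 → C:1 H:3
  + COOH → C:1 H:1 O:2
Element totals:
  C: 8
  H: 14
  O: 2
Molecular formula: C8H14O2.
DoU = (2C + 2 + N − H − X) / 2 = (2·8 + 2 + 0 − 14 − 0) / 2 = 2.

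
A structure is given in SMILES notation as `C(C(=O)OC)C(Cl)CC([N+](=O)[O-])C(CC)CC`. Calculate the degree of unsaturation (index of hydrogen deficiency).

2

Atom tally by fragment:
  CH3OOCCH2 → C:3 H:5 O:2
  CH(Cl) → C:1 H:1 Cl:1
  CH2 → C:1 H:2
  CH(NO2) → C:1 H:1 N:1 O:2
  CH(C2H5) → C:3 H:6
  CH2 → C:1 H:2
  CH3 → C:1 H:3
Element totals:
  C: 11
  H: 20
  Cl: 1
  N: 1
  O: 4
Molecular formula: C11H20ClNO4.
DoU = (2C + 2 + N − H − X) / 2 = (2·11 + 2 + 1 − 20 − 1) / 2 = 2.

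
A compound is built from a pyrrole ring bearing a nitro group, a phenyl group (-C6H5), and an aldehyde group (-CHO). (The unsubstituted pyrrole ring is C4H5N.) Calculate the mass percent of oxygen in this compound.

22.20%

Atom tally by fragment:
  pyrrole ring core → C:4 H:5 N:1
  (− 3 ring H displaced by substituents)
  + NO2 → N:1 O:2
  + C6H5 → C:6 H:5
  + CHO → C:1 H:1 O:1
Element totals:
  C: 11
  H: 8
  N: 2
  O: 3
Molecular formula: C11H8N2O3.
Molar mass = 216.196 g/mol.
Mass from O: 3 × 15.999 = 47.997 g/mol.
%O = 47.997 / 216.196 × 100 = 22.20%.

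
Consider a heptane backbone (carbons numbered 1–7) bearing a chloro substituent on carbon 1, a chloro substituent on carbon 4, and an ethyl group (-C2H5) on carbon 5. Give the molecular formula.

C9H18Cl2

Atom tally by fragment:
  ClCH2 → C:1 H:2 Cl:1
  CH2 → C:1 H:2
  CH2 → C:1 H:2
  CH(Cl) → C:1 H:1 Cl:1
  CH(C2H5) → C:3 H:6
  CH2 → C:1 H:2
  CH3 → C:1 H:3
Element totals:
  C: 9
  H: 18
  Cl: 2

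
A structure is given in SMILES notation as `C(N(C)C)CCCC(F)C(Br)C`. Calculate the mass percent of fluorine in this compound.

7.91%

Atom tally by fragment:
  (CH3)2NCH2 → C:3 H:8 N:1
  CH2 → C:1 H:2
  CH2 → C:1 H:2
  CH2 → C:1 H:2
  CH(F) → C:1 H:1 F:1
  CH(Br) → C:1 H:1 Br:1
  CH3 → C:1 H:3
Element totals:
  C: 9
  H: 19
  Br: 1
  F: 1
  N: 1
Molecular formula: C9H19BrFN.
Molar mass = 240.160 g/mol.
Mass from F: 1 × 18.998 = 18.998 g/mol.
%F = 18.998 / 240.160 × 100 = 7.91%.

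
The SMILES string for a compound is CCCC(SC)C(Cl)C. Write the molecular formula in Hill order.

C7H15ClS

Atom tally by fragment:
  CH3 → C:1 H:3
  CH2 → C:1 H:2
  CH2 → C:1 H:2
  CH(SCH3) → C:2 H:4 S:1
  CH(Cl) → C:1 H:1 Cl:1
  CH3 → C:1 H:3
Element totals:
  C: 7
  H: 15
  Cl: 1
  S: 1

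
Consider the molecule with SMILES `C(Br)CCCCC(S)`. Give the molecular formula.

C6H13BrS

Atom tally by fragment:
  BrCH2 → C:1 H:2 Br:1
  CH2 → C:1 H:2
  CH2 → C:1 H:2
  CH2 → C:1 H:2
  CH2 → C:1 H:2
  CH2SH → C:1 H:3 S:1
Element totals:
  C: 6
  H: 13
  Br: 1
  S: 1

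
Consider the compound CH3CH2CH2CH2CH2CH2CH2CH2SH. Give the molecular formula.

Atom tally by fragment:
  CH3 → C:1 H:3
  CH2 → C:1 H:2
  CH2 → C:1 H:2
  CH2 → C:1 H:2
  CH2 → C:1 H:2
  CH2 → C:1 H:2
  CH2 → C:1 H:2
  CH2SH → C:1 H:3 S:1
Element totals:
  C: 8
  H: 18
  S: 1

C8H18S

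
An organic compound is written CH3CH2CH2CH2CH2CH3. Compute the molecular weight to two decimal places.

86.18 g/mol

Atom tally by fragment:
  CH3 → C:1 H:3
  CH2 → C:1 H:2
  CH2 → C:1 H:2
  CH2 → C:1 H:2
  CH2 → C:1 H:2
  CH3 → C:1 H:3
Element totals:
  C: 6
  H: 14
Molecular formula: C6H14.
  M = 6(12.011) + 14(1.008)
    = 72.066 + 14.112 = 86.178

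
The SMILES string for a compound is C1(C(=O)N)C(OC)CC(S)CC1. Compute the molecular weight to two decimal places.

189.27 g/mol

Atom tally by fragment:
  cyclohexane ring core → C:6 H:12
  (− 3 ring H displaced by substituents)
  + CONH2 → C:1 H:2 O:1 N:1
  + OCH3 → C:1 H:3 O:1
  + SH → S:1 H:1
Element totals:
  C: 8
  H: 15
  N: 1
  O: 2
  S: 1
Molecular formula: C8H15NO2S.
  M = 8(12.011) + 15(1.008) + 14.007 + 2(15.999) + 32.06
    = 96.088 + 15.120 + 14.007 + 31.998 + 32.060 = 189.273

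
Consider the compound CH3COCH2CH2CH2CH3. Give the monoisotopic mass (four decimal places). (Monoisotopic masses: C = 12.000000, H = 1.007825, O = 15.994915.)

Element totals:
  C: 6
  H: 12
  O: 1
Molecular formula: C6H12O.
  M = 6(12.0) + 12(1.007825) + 15.994915
    = 72.000000 + 12.093900 + 15.994915 = 100.088815

100.0888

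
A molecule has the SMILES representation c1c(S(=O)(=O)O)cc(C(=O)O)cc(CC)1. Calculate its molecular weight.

Atom tally by fragment:
  benzene ring core → C:6 H:6
  (− 3 ring H displaced by substituents)
  + SO3H → S:1 O:3 H:1
  + COOH → C:1 H:1 O:2
  + C2H5 → C:2 H:5
Element totals:
  C: 9
  H: 10
  O: 5
  S: 1
Molecular formula: C9H10O5S.
  M = 9(12.011) + 10(1.008) + 5(15.999) + 32.06
    = 108.099 + 10.080 + 79.995 + 32.060 = 230.234

230.23 g/mol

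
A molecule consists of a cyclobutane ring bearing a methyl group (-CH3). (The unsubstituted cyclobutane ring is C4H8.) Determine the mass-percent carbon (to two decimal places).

Atom tally by fragment:
  cyclobutane ring core → C:4 H:8
  (− 1 ring H displaced by substituents)
  + CH3 → C:1 H:3
Element totals:
  C: 5
  H: 10
Molecular formula: C5H10.
Molar mass = 70.135 g/mol.
Mass from C: 5 × 12.011 = 60.055 g/mol.
%C = 60.055 / 70.135 × 100 = 85.63%.

85.63%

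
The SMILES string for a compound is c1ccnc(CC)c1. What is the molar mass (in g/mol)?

107.16 g/mol

Atom tally by fragment:
  pyridine ring core → C:5 H:5 N:1
  (− 1 ring H displaced by substituents)
  + C2H5 → C:2 H:5
Element totals:
  C: 7
  H: 9
  N: 1
Molecular formula: C7H9N.
  M = 7(12.011) + 9(1.008) + 14.007
    = 84.077 + 9.072 + 14.007 = 107.156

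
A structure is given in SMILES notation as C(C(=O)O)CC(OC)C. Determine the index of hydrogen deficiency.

Atom tally by fragment:
  HOOCCH2 → C:2 H:3 O:2
  CH2 → C:1 H:2
  CH(OCH3) → C:2 H:4 O:1
  CH3 → C:1 H:3
Element totals:
  C: 6
  H: 12
  O: 3
Molecular formula: C6H12O3.
DoU = (2C + 2 + N − H − X) / 2 = (2·6 + 2 + 0 − 12 − 0) / 2 = 1.

1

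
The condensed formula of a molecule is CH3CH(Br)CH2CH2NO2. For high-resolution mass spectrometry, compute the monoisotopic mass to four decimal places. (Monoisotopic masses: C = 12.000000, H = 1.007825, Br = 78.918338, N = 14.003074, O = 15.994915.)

Atom tally by fragment:
  CH3 → C:1 H:3
  CH(Br) → C:1 H:1 Br:1
  CH2 → C:1 H:2
  CH2NO2 → C:1 H:2 N:1 O:2
Element totals:
  C: 4
  H: 8
  Br: 1
  N: 1
  O: 2
Molecular formula: C4H8BrNO2.
  M = 4(12.0) + 8(1.007825) + 78.918338 + 14.003074 + 2(15.994915)
    = 48.000000 + 8.062600 + 78.918338 + 14.003074 + 31.989830 = 180.973842

180.9738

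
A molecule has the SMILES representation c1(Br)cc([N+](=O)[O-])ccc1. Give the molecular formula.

Atom tally by fragment:
  benzene ring core → C:6 H:6
  (− 2 ring H displaced by substituents)
  + Br → Br:1
  + NO2 → N:1 O:2
Element totals:
  C: 6
  H: 4
  Br: 1
  N: 1
  O: 2

C6H4BrNO2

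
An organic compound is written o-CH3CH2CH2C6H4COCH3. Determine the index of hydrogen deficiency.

Atom tally by fragment:
  benzene ring core → C:6 H:6
  (− 2 ring H displaced by substituents)
  + CH2CH2CH3 → C:3 H:7
  + COCH3 → C:2 H:3 O:1
Element totals:
  C: 11
  H: 14
  O: 1
Molecular formula: C11H14O.
DoU = (2C + 2 + N − H − X) / 2 = (2·11 + 2 + 0 − 14 − 0) / 2 = 5.

5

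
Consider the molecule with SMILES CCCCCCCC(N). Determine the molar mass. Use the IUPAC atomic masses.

Atom tally by fragment:
  CH3 → C:1 H:3
  CH2 → C:1 H:2
  CH2 → C:1 H:2
  CH2 → C:1 H:2
  CH2 → C:1 H:2
  CH2 → C:1 H:2
  CH2 → C:1 H:2
  CH2NH2 → C:1 H:4 N:1
Element totals:
  C: 8
  H: 19
  N: 1
Molecular formula: C8H19N.
  M = 8(12.011) + 19(1.008) + 14.007
    = 96.088 + 19.152 + 14.007 = 129.247

129.25 g/mol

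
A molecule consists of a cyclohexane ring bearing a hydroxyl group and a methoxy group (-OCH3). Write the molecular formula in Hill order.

Atom tally by fragment:
  cyclohexane ring core → C:6 H:12
  (− 2 ring H displaced by substituents)
  + OH → O:1 H:1
  + OCH3 → C:1 H:3 O:1
Element totals:
  C: 7
  H: 14
  O: 2

C7H14O2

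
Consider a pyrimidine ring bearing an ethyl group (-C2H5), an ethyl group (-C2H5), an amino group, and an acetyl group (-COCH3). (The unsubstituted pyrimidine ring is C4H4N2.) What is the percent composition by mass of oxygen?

8.28%

Atom tally by fragment:
  pyrimidine ring core → C:4 H:4 N:2
  (− 4 ring H displaced by substituents)
  + C2H5 → C:2 H:5
  + C2H5 → C:2 H:5
  + NH2 → N:1 H:2
  + COCH3 → C:2 H:3 O:1
Element totals:
  C: 10
  H: 15
  N: 3
  O: 1
Molecular formula: C10H15N3O.
Molar mass = 193.250 g/mol.
Mass from O: 1 × 15.999 = 15.999 g/mol.
%O = 15.999 / 193.250 × 100 = 8.28%.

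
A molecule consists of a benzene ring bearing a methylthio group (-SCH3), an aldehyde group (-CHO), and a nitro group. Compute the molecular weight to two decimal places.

197.21 g/mol

Atom tally by fragment:
  benzene ring core → C:6 H:6
  (− 3 ring H displaced by substituents)
  + SCH3 → C:1 H:3 S:1
  + CHO → C:1 H:1 O:1
  + NO2 → N:1 O:2
Element totals:
  C: 8
  H: 7
  N: 1
  O: 3
  S: 1
Molecular formula: C8H7NO3S.
  M = 8(12.011) + 7(1.008) + 14.007 + 3(15.999) + 32.06
    = 96.088 + 7.056 + 14.007 + 47.997 + 32.060 = 197.208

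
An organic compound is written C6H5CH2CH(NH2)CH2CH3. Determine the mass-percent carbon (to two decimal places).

80.48%

Element totals:
  C: 10
  H: 15
  N: 1
Molecular formula: C10H15N.
Molar mass = 149.237 g/mol.
Mass from C: 10 × 12.011 = 120.110 g/mol.
%C = 120.110 / 149.237 × 100 = 80.48%.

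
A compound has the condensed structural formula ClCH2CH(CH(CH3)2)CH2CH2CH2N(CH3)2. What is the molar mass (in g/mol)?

Element totals:
  C: 10
  H: 22
  Cl: 1
  N: 1
Molecular formula: C10H22ClN.
  M = 10(12.011) + 22(1.008) + 35.45 + 14.007
    = 120.110 + 22.176 + 35.450 + 14.007 = 191.743

191.74 g/mol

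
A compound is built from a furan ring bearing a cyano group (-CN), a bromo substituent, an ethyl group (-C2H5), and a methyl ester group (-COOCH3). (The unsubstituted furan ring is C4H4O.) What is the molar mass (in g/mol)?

Atom tally by fragment:
  furan ring core → C:4 H:4 O:1
  (− 4 ring H displaced by substituents)
  + CN → C:1 N:1
  + Br → Br:1
  + C2H5 → C:2 H:5
  + COOCH3 → C:2 H:3 O:2
Element totals:
  C: 9
  H: 8
  Br: 1
  N: 1
  O: 3
Molecular formula: C9H8BrNO3.
  M = 9(12.011) + 8(1.008) + 79.904 + 14.007 + 3(15.999)
    = 108.099 + 8.064 + 79.904 + 14.007 + 47.997 = 258.071

258.07 g/mol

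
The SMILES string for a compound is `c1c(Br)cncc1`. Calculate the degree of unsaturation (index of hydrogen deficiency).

Atom tally by fragment:
  pyridine ring core → C:5 H:5 N:1
  (− 1 ring H displaced by substituents)
  + Br → Br:1
Element totals:
  C: 5
  H: 4
  Br: 1
  N: 1
Molecular formula: C5H4BrN.
DoU = (2C + 2 + N − H − X) / 2 = (2·5 + 2 + 1 − 4 − 1) / 2 = 4.

4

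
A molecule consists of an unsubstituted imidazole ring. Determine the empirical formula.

C3H4N2

Atom tally by fragment:
  imidazole ring core → C:3 H:4 N:2
Element totals:
  C: 3
  H: 4
  N: 2
Molecular formula: C3H4N2.
gcd of subscripts (3, 4, 2) = 1, so the empirical formula equals the molecular formula.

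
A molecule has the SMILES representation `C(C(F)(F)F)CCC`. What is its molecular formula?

Atom tally by fragment:
  F3CCH2 → C:2 H:2 F:3
  CH2 → C:1 H:2
  CH2 → C:1 H:2
  CH3 → C:1 H:3
Element totals:
  C: 5
  H: 9
  F: 3

C5H9F3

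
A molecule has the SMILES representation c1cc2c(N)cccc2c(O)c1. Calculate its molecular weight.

159.19 g/mol

Atom tally by fragment:
  naphthalene ring system core → C:10 H:8
  (− 2 ring H displaced by substituents)
  + NH2 → N:1 H:2
  + OH → O:1 H:1
Element totals:
  C: 10
  H: 9
  N: 1
  O: 1
Molecular formula: C10H9NO.
  M = 10(12.011) + 9(1.008) + 14.007 + 15.999
    = 120.110 + 9.072 + 14.007 + 15.999 = 159.188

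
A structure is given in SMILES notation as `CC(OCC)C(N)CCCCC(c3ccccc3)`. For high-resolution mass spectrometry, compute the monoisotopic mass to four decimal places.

249.2093

Atom tally by fragment:
  CH3 → C:1 H:3
  CH(OC2H5) → C:3 H:6 O:1
  CH(NH2) → C:1 H:3 N:1
  CH2 → C:1 H:2
  CH2 → C:1 H:2
  CH2 → C:1 H:2
  CH2 → C:1 H:2
  CH2C6H5 → C:7 H:7
Element totals:
  C: 16
  H: 27
  N: 1
  O: 1
Molecular formula: C16H27NO.
  M = 16(12.0) + 27(1.007825) + 14.003074 + 15.994915
    = 192.000000 + 27.211275 + 14.003074 + 15.994915 = 249.209264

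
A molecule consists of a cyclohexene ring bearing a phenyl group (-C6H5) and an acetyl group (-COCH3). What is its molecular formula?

Atom tally by fragment:
  cyclohexene ring core → C:6 H:10
  (− 2 ring H displaced by substituents)
  + C6H5 → C:6 H:5
  + COCH3 → C:2 H:3 O:1
Element totals:
  C: 14
  H: 16
  O: 1

C14H16O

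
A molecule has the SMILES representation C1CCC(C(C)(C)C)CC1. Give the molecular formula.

C10H20

Atom tally by fragment:
  cyclohexane ring core → C:6 H:12
  (− 1 ring H displaced by substituents)
  + C(CH3)3 → C:4 H:9
Element totals:
  C: 10
  H: 20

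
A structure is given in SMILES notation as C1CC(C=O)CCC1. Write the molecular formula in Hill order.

Atom tally by fragment:
  cyclohexane ring core → C:6 H:12
  (− 1 ring H displaced by substituents)
  + CHO → C:1 H:1 O:1
Element totals:
  C: 7
  H: 12
  O: 1

C7H12O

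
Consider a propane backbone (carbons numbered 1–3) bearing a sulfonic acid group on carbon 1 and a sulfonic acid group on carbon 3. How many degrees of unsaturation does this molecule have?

0

Atom tally by fragment:
  HO3SCH2 → C:1 H:3 S:1 O:3
  CH2 → C:1 H:2
  CH2SO3H → C:1 H:3 S:1 O:3
Element totals:
  C: 3
  H: 8
  O: 6
  S: 2
Molecular formula: C3H8O6S2.
DoU = (2C + 2 + N − H − X) / 2 = (2·3 + 2 + 0 − 8 − 0) / 2 = 0.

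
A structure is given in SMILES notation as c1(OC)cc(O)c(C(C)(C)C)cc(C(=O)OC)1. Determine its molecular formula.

Atom tally by fragment:
  benzene ring core → C:6 H:6
  (− 4 ring H displaced by substituents)
  + OCH3 → C:1 H:3 O:1
  + OH → O:1 H:1
  + C(CH3)3 → C:4 H:9
  + COOCH3 → C:2 H:3 O:2
Element totals:
  C: 13
  H: 18
  O: 4

C13H18O4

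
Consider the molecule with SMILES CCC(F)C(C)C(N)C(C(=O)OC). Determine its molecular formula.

C9H18FNO2

Atom tally by fragment:
  CH3 → C:1 H:3
  CH2 → C:1 H:2
  CH(F) → C:1 H:1 F:1
  CH(CH3) → C:2 H:4
  CH(NH2) → C:1 H:3 N:1
  CH2COOCH3 → C:3 H:5 O:2
Element totals:
  C: 9
  H: 18
  F: 1
  N: 1
  O: 2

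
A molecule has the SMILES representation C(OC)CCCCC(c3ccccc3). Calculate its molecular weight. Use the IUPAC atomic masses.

Atom tally by fragment:
  CH3OCH2 → C:2 H:5 O:1
  CH2 → C:1 H:2
  CH2 → C:1 H:2
  CH2 → C:1 H:2
  CH2 → C:1 H:2
  CH2C6H5 → C:7 H:7
Element totals:
  C: 13
  H: 20
  O: 1
Molecular formula: C13H20O.
  M = 13(12.011) + 20(1.008) + 15.999
    = 156.143 + 20.160 + 15.999 = 192.302

192.30 g/mol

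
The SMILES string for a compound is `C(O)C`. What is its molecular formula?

C2H6O

Atom tally by fragment:
  HOCH2 → C:1 H:3 O:1
  CH3 → C:1 H:3
Element totals:
  C: 2
  H: 6
  O: 1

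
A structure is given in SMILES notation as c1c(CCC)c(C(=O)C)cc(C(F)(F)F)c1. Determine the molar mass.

Atom tally by fragment:
  benzene ring core → C:6 H:6
  (− 3 ring H displaced by substituents)
  + CH2CH2CH3 → C:3 H:7
  + COCH3 → C:2 H:3 O:1
  + CF3 → C:1 F:3
Element totals:
  C: 12
  H: 13
  F: 3
  O: 1
Molecular formula: C12H13F3O.
  M = 12(12.011) + 13(1.008) + 3(18.998) + 15.999
    = 144.132 + 13.104 + 56.994 + 15.999 = 230.229

230.23 g/mol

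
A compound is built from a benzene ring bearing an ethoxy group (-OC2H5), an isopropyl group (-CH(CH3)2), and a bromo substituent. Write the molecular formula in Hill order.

C11H15BrO

Atom tally by fragment:
  benzene ring core → C:6 H:6
  (− 3 ring H displaced by substituents)
  + OC2H5 → C:2 H:5 O:1
  + CH(CH3)2 → C:3 H:7
  + Br → Br:1
Element totals:
  C: 11
  H: 15
  Br: 1
  O: 1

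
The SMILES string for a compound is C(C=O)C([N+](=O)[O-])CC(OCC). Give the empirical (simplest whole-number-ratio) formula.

Atom tally by fragment:
  OHCCH2 → C:2 H:3 O:1
  CH(NO2) → C:1 H:1 N:1 O:2
  CH2 → C:1 H:2
  CH2OC2H5 → C:3 H:7 O:1
Element totals:
  C: 7
  H: 13
  N: 1
  O: 4
Molecular formula: C7H13NO4.
gcd of subscripts (7, 13, 1, 4) = 1, so the empirical formula equals the molecular formula.

C7H13NO4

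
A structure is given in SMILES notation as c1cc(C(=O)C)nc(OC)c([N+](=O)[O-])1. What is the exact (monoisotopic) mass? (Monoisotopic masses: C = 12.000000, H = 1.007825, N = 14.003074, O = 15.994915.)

196.0484

Atom tally by fragment:
  pyridine ring core → C:5 H:5 N:1
  (− 3 ring H displaced by substituents)
  + COCH3 → C:2 H:3 O:1
  + OCH3 → C:1 H:3 O:1
  + NO2 → N:1 O:2
Element totals:
  C: 8
  H: 8
  N: 2
  O: 4
Molecular formula: C8H8N2O4.
  M = 8(12.0) + 8(1.007825) + 2(14.003074) + 4(15.994915)
    = 96.000000 + 8.062600 + 28.006148 + 63.979660 = 196.048408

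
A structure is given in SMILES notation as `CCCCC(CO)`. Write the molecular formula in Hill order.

C6H14O

Atom tally by fragment:
  CH3 → C:1 H:3
  CH2 → C:1 H:2
  CH2 → C:1 H:2
  CH2 → C:1 H:2
  CH2CH2OH → C:2 H:5 O:1
Element totals:
  C: 6
  H: 14
  O: 1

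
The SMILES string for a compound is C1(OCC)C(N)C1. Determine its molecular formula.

Atom tally by fragment:
  cyclopropane ring core → C:3 H:6
  (− 2 ring H displaced by substituents)
  + OC2H5 → C:2 H:5 O:1
  + NH2 → N:1 H:2
Element totals:
  C: 5
  H: 11
  N: 1
  O: 1

C5H11NO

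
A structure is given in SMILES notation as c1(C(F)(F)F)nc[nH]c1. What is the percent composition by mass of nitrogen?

20.59%

Atom tally by fragment:
  imidazole ring core → C:3 H:4 N:2
  (− 1 ring H displaced by substituents)
  + CF3 → C:1 F:3
Element totals:
  C: 4
  H: 3
  F: 3
  N: 2
Molecular formula: C4H3F3N2.
Molar mass = 136.076 g/mol.
Mass from N: 2 × 14.007 = 28.014 g/mol.
%N = 28.014 / 136.076 × 100 = 20.59%.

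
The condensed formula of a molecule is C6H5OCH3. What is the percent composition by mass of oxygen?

14.79%

Atom tally by fragment:
  benzene ring core → C:6 H:6
  (− 1 ring H displaced by substituents)
  + OCH3 → C:1 H:3 O:1
Element totals:
  C: 7
  H: 8
  O: 1
Molecular formula: C7H8O.
Molar mass = 108.140 g/mol.
Mass from O: 1 × 15.999 = 15.999 g/mol.
%O = 15.999 / 108.140 × 100 = 14.79%.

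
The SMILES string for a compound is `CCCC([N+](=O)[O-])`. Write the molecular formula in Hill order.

C4H9NO2

Atom tally by fragment:
  CH3 → C:1 H:3
  CH2 → C:1 H:2
  CH2 → C:1 H:2
  CH2NO2 → C:1 H:2 N:1 O:2
Element totals:
  C: 4
  H: 9
  N: 1
  O: 2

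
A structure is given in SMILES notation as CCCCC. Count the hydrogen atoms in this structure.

Atom tally by fragment:
  CH3 → C:1 H:3
  CH2 → C:1 H:2
  CH2 → C:1 H:2
  CH2 → C:1 H:2
  CH3 → C:1 H:3
Element totals:
  C: 5
  H: 12

12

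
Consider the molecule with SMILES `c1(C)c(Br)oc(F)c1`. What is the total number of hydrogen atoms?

Atom tally by fragment:
  furan ring core → C:4 H:4 O:1
  (− 3 ring H displaced by substituents)
  + CH3 → C:1 H:3
  + Br → Br:1
  + F → F:1
Element totals:
  C: 5
  H: 4
  Br: 1
  F: 1
  O: 1

4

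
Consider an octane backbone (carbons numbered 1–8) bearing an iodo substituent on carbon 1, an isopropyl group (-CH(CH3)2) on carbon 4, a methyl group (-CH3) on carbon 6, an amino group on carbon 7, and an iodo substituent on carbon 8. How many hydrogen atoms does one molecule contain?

25

Atom tally by fragment:
  ICH2 → C:1 H:2 I:1
  CH2 → C:1 H:2
  CH2 → C:1 H:2
  CH(CH(CH3)2) → C:4 H:8
  CH2 → C:1 H:2
  CH(CH3) → C:2 H:4
  CH(NH2) → C:1 H:3 N:1
  CH2I → C:1 H:2 I:1
Element totals:
  C: 12
  H: 25
  I: 2
  N: 1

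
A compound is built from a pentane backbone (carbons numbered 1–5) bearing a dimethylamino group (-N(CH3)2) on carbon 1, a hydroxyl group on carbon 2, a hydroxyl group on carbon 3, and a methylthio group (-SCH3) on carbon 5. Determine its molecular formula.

C8H19NO2S

Atom tally by fragment:
  (CH3)2NCH2 → C:3 H:8 N:1
  CH(OH) → C:1 H:2 O:1
  CH(OH) → C:1 H:2 O:1
  CH2 → C:1 H:2
  CH2SCH3 → C:2 H:5 S:1
Element totals:
  C: 8
  H: 19
  N: 1
  O: 2
  S: 1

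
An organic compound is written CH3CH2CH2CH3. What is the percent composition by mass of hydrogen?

17.34%

Atom tally by fragment:
  CH3 → C:1 H:3
  CH2 → C:1 H:2
  CH2 → C:1 H:2
  CH3 → C:1 H:3
Element totals:
  C: 4
  H: 10
Molecular formula: C4H10.
Molar mass = 58.124 g/mol.
Mass from H: 10 × 1.008 = 10.080 g/mol.
%H = 10.080 / 58.124 × 100 = 17.34%.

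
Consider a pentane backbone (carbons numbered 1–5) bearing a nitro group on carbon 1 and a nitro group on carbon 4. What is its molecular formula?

Atom tally by fragment:
  O2NCH2 → C:1 H:2 N:1 O:2
  CH2 → C:1 H:2
  CH2 → C:1 H:2
  CH(NO2) → C:1 H:1 N:1 O:2
  CH3 → C:1 H:3
Element totals:
  C: 5
  H: 10
  N: 2
  O: 4

C5H10N2O4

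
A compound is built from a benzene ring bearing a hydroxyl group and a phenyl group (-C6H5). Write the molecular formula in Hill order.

C12H10O

Atom tally by fragment:
  benzene ring core → C:6 H:6
  (− 2 ring H displaced by substituents)
  + OH → O:1 H:1
  + C6H5 → C:6 H:5
Element totals:
  C: 12
  H: 10
  O: 1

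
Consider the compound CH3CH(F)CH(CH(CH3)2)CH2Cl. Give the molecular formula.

C7H14ClF

Atom tally by fragment:
  CH3 → C:1 H:3
  CH(F) → C:1 H:1 F:1
  CH(CH(CH3)2) → C:4 H:8
  CH2Cl → C:1 H:2 Cl:1
Element totals:
  C: 7
  H: 14
  Cl: 1
  F: 1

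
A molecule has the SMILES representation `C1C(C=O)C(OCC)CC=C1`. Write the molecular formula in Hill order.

C9H14O2

Atom tally by fragment:
  cyclohexene ring core → C:6 H:10
  (− 2 ring H displaced by substituents)
  + CHO → C:1 H:1 O:1
  + OC2H5 → C:2 H:5 O:1
Element totals:
  C: 9
  H: 14
  O: 2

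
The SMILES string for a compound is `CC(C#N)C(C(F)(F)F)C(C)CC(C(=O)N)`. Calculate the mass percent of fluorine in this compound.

Atom tally by fragment:
  CH3 → C:1 H:3
  CH(CN) → C:2 H:1 N:1
  CH(CF3) → C:2 H:1 F:3
  CH(CH3) → C:2 H:4
  CH2 → C:1 H:2
  CH2CONH2 → C:2 H:4 O:1 N:1
Element totals:
  C: 10
  H: 15
  F: 3
  N: 2
  O: 1
Molecular formula: C10H15F3N2O.
Molar mass = 236.237 g/mol.
Mass from F: 3 × 18.998 = 56.994 g/mol.
%F = 56.994 / 236.237 × 100 = 24.13%.

24.13%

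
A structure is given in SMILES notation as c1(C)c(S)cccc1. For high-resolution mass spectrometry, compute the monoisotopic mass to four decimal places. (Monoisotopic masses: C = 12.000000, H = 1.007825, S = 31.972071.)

124.0347

Atom tally by fragment:
  benzene ring core → C:6 H:6
  (− 2 ring H displaced by substituents)
  + CH3 → C:1 H:3
  + SH → S:1 H:1
Element totals:
  C: 7
  H: 8
  S: 1
Molecular formula: C7H8S.
  M = 7(12.0) + 8(1.007825) + 31.972071
    = 84.000000 + 8.062600 + 31.972071 = 124.034671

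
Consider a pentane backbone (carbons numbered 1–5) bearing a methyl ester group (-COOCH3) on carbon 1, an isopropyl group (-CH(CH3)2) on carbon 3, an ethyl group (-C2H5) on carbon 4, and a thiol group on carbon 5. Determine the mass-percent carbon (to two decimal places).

Atom tally by fragment:
  CH3OOCCH2 → C:3 H:5 O:2
  CH2 → C:1 H:2
  CH(CH(CH3)2) → C:4 H:8
  CH(C2H5) → C:3 H:6
  CH2SH → C:1 H:3 S:1
Element totals:
  C: 12
  H: 24
  O: 2
  S: 1
Molecular formula: C12H24O2S.
Molar mass = 232.382 g/mol.
Mass from C: 12 × 12.011 = 144.132 g/mol.
%C = 144.132 / 232.382 × 100 = 62.02%.

62.02%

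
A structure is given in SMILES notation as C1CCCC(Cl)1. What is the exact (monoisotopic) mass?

104.0393

Atom tally by fragment:
  cyclopentane ring core → C:5 H:10
  (− 1 ring H displaced by substituents)
  + Cl → Cl:1
Element totals:
  C: 5
  H: 9
  Cl: 1
Molecular formula: C5H9Cl.
  M = 5(12.0) + 9(1.007825) + 34.968853
    = 60.000000 + 9.070425 + 34.968853 = 104.039278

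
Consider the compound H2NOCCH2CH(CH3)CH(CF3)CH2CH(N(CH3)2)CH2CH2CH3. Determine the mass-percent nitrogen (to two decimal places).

9.92%

Element totals:
  C: 13
  H: 25
  F: 3
  N: 2
  O: 1
Molecular formula: C13H25F3N2O.
Molar mass = 282.350 g/mol.
Mass from N: 2 × 14.007 = 28.014 g/mol.
%N = 28.014 / 282.350 × 100 = 9.92%.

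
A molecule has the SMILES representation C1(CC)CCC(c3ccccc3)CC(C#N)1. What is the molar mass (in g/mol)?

213.32 g/mol

Atom tally by fragment:
  cyclohexane ring core → C:6 H:12
  (− 3 ring H displaced by substituents)
  + C2H5 → C:2 H:5
  + C6H5 → C:6 H:5
  + CN → C:1 N:1
Element totals:
  C: 15
  H: 19
  N: 1
Molecular formula: C15H19N.
  M = 15(12.011) + 19(1.008) + 14.007
    = 180.165 + 19.152 + 14.007 = 213.324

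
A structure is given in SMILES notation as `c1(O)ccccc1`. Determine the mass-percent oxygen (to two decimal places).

Atom tally by fragment:
  benzene ring core → C:6 H:6
  (− 1 ring H displaced by substituents)
  + OH → O:1 H:1
Element totals:
  C: 6
  H: 6
  O: 1
Molecular formula: C6H6O.
Molar mass = 94.113 g/mol.
Mass from O: 1 × 15.999 = 15.999 g/mol.
%O = 15.999 / 94.113 × 100 = 17.00%.

17.00%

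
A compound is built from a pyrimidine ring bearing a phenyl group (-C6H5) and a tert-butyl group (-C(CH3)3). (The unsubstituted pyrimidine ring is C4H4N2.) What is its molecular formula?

C14H16N2

Atom tally by fragment:
  pyrimidine ring core → C:4 H:4 N:2
  (− 2 ring H displaced by substituents)
  + C6H5 → C:6 H:5
  + C(CH3)3 → C:4 H:9
Element totals:
  C: 14
  H: 16
  N: 2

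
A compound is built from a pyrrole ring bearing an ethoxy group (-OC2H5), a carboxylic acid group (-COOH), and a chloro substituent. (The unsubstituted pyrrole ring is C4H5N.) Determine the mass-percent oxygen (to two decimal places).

Atom tally by fragment:
  pyrrole ring core → C:4 H:5 N:1
  (− 3 ring H displaced by substituents)
  + OC2H5 → C:2 H:5 O:1
  + COOH → C:1 H:1 O:2
  + Cl → Cl:1
Element totals:
  C: 7
  H: 8
  Cl: 1
  N: 1
  O: 3
Molecular formula: C7H8ClNO3.
Molar mass = 189.595 g/mol.
Mass from O: 3 × 15.999 = 47.997 g/mol.
%O = 47.997 / 189.595 × 100 = 25.32%.

25.32%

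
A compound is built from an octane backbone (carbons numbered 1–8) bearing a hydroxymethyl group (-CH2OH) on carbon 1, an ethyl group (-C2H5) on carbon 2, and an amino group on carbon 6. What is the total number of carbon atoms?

Atom tally by fragment:
  HOCH2CH2 → C:2 H:5 O:1
  CH(C2H5) → C:3 H:6
  CH2 → C:1 H:2
  CH2 → C:1 H:2
  CH2 → C:1 H:2
  CH(NH2) → C:1 H:3 N:1
  CH2 → C:1 H:2
  CH3 → C:1 H:3
Element totals:
  C: 11
  H: 25
  N: 1
  O: 1

11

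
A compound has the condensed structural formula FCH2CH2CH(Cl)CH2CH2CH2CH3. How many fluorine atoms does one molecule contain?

1

Element totals:
  C: 7
  H: 14
  Cl: 1
  F: 1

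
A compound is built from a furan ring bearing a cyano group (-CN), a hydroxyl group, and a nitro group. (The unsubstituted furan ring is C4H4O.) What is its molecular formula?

Atom tally by fragment:
  furan ring core → C:4 H:4 O:1
  (− 3 ring H displaced by substituents)
  + CN → C:1 N:1
  + OH → O:1 H:1
  + NO2 → N:1 O:2
Element totals:
  C: 5
  H: 2
  N: 2
  O: 4

C5H2N2O4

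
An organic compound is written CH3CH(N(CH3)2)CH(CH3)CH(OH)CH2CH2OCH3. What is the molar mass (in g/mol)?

189.30 g/mol

Atom tally by fragment:
  CH3 → C:1 H:3
  CH(N(CH3)2) → C:3 H:7 N:1
  CH(CH3) → C:2 H:4
  CH(OH) → C:1 H:2 O:1
  CH2 → C:1 H:2
  CH2OCH3 → C:2 H:5 O:1
Element totals:
  C: 10
  H: 23
  N: 1
  O: 2
Molecular formula: C10H23NO2.
  M = 10(12.011) + 23(1.008) + 14.007 + 2(15.999)
    = 120.110 + 23.184 + 14.007 + 31.998 = 189.299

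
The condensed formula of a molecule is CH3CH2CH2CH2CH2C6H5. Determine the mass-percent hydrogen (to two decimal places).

10.88%

Atom tally by fragment:
  CH3 → C:1 H:3
  CH2 → C:1 H:2
  CH2 → C:1 H:2
  CH2 → C:1 H:2
  CH2C6H5 → C:7 H:7
Element totals:
  C: 11
  H: 16
Molecular formula: C11H16.
Molar mass = 148.249 g/mol.
Mass from H: 16 × 1.008 = 16.128 g/mol.
%H = 16.128 / 148.249 × 100 = 10.88%.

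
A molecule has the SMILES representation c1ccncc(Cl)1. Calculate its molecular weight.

113.54 g/mol

Atom tally by fragment:
  pyridine ring core → C:5 H:5 N:1
  (− 1 ring H displaced by substituents)
  + Cl → Cl:1
Element totals:
  C: 5
  H: 4
  Cl: 1
  N: 1
Molecular formula: C5H4ClN.
  M = 5(12.011) + 4(1.008) + 35.45 + 14.007
    = 60.055 + 4.032 + 35.450 + 14.007 = 113.544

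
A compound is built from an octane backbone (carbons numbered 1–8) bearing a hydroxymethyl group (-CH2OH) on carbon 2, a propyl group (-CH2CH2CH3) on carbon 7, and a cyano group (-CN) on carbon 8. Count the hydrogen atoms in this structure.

Atom tally by fragment:
  CH3 → C:1 H:3
  CH(CH2OH) → C:2 H:4 O:1
  CH2 → C:1 H:2
  CH2 → C:1 H:2
  CH2 → C:1 H:2
  CH2 → C:1 H:2
  CH(CH2CH2CH3) → C:4 H:8
  CH2CN → C:2 H:2 N:1
Element totals:
  C: 13
  H: 25
  N: 1
  O: 1

25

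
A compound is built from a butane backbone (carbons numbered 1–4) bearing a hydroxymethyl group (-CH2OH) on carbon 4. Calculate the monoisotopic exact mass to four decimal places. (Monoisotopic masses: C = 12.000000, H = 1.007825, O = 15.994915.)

Atom tally by fragment:
  CH3 → C:1 H:3
  CH2 → C:1 H:2
  CH2 → C:1 H:2
  CH2CH2OH → C:2 H:5 O:1
Element totals:
  C: 5
  H: 12
  O: 1
Molecular formula: C5H12O.
  M = 5(12.0) + 12(1.007825) + 15.994915
    = 60.000000 + 12.093900 + 15.994915 = 88.088815

88.0888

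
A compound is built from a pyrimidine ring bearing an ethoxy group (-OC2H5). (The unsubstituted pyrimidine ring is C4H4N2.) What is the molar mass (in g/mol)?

124.14 g/mol

Atom tally by fragment:
  pyrimidine ring core → C:4 H:4 N:2
  (− 1 ring H displaced by substituents)
  + OC2H5 → C:2 H:5 O:1
Element totals:
  C: 6
  H: 8
  N: 2
  O: 1
Molecular formula: C6H8N2O.
  M = 6(12.011) + 8(1.008) + 2(14.007) + 15.999
    = 72.066 + 8.064 + 28.014 + 15.999 = 124.143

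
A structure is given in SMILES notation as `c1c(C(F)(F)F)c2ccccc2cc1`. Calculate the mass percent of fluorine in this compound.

29.05%

Atom tally by fragment:
  naphthalene ring system core → C:10 H:8
  (− 1 ring H displaced by substituents)
  + CF3 → C:1 F:3
Element totals:
  C: 11
  H: 7
  F: 3
Molecular formula: C11H7F3.
Molar mass = 196.171 g/mol.
Mass from F: 3 × 18.998 = 56.994 g/mol.
%F = 56.994 / 196.171 × 100 = 29.05%.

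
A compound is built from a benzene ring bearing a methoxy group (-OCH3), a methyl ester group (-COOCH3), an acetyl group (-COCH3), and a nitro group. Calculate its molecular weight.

253.21 g/mol

Atom tally by fragment:
  benzene ring core → C:6 H:6
  (− 4 ring H displaced by substituents)
  + OCH3 → C:1 H:3 O:1
  + COOCH3 → C:2 H:3 O:2
  + COCH3 → C:2 H:3 O:1
  + NO2 → N:1 O:2
Element totals:
  C: 11
  H: 11
  N: 1
  O: 6
Molecular formula: C11H11NO6.
  M = 11(12.011) + 11(1.008) + 14.007 + 6(15.999)
    = 132.121 + 11.088 + 14.007 + 95.994 = 253.210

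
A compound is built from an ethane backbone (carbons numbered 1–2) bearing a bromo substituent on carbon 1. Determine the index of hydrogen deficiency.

0

Atom tally by fragment:
  BrCH2 → C:1 H:2 Br:1
  CH3 → C:1 H:3
Element totals:
  C: 2
  H: 5
  Br: 1
Molecular formula: C2H5Br.
DoU = (2C + 2 + N − H − X) / 2 = (2·2 + 2 + 0 − 5 − 1) / 2 = 0.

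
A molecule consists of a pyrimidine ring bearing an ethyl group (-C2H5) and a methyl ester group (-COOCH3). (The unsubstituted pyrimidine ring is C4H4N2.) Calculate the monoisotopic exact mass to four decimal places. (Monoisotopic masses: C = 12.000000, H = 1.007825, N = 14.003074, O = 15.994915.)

166.0742

Atom tally by fragment:
  pyrimidine ring core → C:4 H:4 N:2
  (− 2 ring H displaced by substituents)
  + C2H5 → C:2 H:5
  + COOCH3 → C:2 H:3 O:2
Element totals:
  C: 8
  H: 10
  N: 2
  O: 2
Molecular formula: C8H10N2O2.
  M = 8(12.0) + 10(1.007825) + 2(14.003074) + 2(15.994915)
    = 96.000000 + 10.078250 + 28.006148 + 31.989830 = 166.074228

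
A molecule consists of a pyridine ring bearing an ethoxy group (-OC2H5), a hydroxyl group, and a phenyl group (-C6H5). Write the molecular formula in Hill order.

C13H13NO2

Atom tally by fragment:
  pyridine ring core → C:5 H:5 N:1
  (− 3 ring H displaced by substituents)
  + OC2H5 → C:2 H:5 O:1
  + OH → O:1 H:1
  + C6H5 → C:6 H:5
Element totals:
  C: 13
  H: 13
  N: 1
  O: 2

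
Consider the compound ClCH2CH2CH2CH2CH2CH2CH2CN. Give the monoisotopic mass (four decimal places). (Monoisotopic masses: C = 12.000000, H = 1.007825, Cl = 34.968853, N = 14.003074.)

159.0815

Atom tally by fragment:
  ClCH2 → C:1 H:2 Cl:1
  CH2 → C:1 H:2
  CH2 → C:1 H:2
  CH2 → C:1 H:2
  CH2 → C:1 H:2
  CH2 → C:1 H:2
  CH2CN → C:2 H:2 N:1
Element totals:
  C: 8
  H: 14
  Cl: 1
  N: 1
Molecular formula: C8H14ClN.
  M = 8(12.0) + 14(1.007825) + 34.968853 + 14.003074
    = 96.000000 + 14.109550 + 34.968853 + 14.003074 = 159.081477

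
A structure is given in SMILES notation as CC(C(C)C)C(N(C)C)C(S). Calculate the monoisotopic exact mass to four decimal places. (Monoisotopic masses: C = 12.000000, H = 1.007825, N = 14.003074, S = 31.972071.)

Atom tally by fragment:
  CH3 → C:1 H:3
  CH(CH(CH3)2) → C:4 H:8
  CH(N(CH3)2) → C:3 H:7 N:1
  CH2SH → C:1 H:3 S:1
Element totals:
  C: 9
  H: 21
  N: 1
  S: 1
Molecular formula: C9H21NS.
  M = 9(12.0) + 21(1.007825) + 14.003074 + 31.972071
    = 108.000000 + 21.164325 + 14.003074 + 31.972071 = 175.139470

175.1395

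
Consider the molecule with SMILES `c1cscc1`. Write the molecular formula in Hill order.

C4H4S

Atom tally by fragment:
  thiophene ring core → C:4 H:4 S:1
Element totals:
  C: 4
  H: 4
  S: 1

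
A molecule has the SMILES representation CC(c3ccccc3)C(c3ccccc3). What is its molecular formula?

C15H16

Atom tally by fragment:
  CH3 → C:1 H:3
  CH(C6H5) → C:7 H:6
  CH2C6H5 → C:7 H:7
Element totals:
  C: 15
  H: 16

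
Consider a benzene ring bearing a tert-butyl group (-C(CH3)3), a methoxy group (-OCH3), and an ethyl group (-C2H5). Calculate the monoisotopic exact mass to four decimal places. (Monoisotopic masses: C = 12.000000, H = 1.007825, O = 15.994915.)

Atom tally by fragment:
  benzene ring core → C:6 H:6
  (− 3 ring H displaced by substituents)
  + C(CH3)3 → C:4 H:9
  + OCH3 → C:1 H:3 O:1
  + C2H5 → C:2 H:5
Element totals:
  C: 13
  H: 20
  O: 1
Molecular formula: C13H20O.
  M = 13(12.0) + 20(1.007825) + 15.994915
    = 156.000000 + 20.156500 + 15.994915 = 192.151415

192.1514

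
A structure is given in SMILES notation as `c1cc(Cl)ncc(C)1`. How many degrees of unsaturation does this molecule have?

Atom tally by fragment:
  pyridine ring core → C:5 H:5 N:1
  (− 2 ring H displaced by substituents)
  + Cl → Cl:1
  + CH3 → C:1 H:3
Element totals:
  C: 6
  H: 6
  Cl: 1
  N: 1
Molecular formula: C6H6ClN.
DoU = (2C + 2 + N − H − X) / 2 = (2·6 + 2 + 1 − 6 − 1) / 2 = 4.

4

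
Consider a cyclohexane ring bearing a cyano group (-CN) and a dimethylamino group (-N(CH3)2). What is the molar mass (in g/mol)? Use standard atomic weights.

152.24 g/mol

Atom tally by fragment:
  cyclohexane ring core → C:6 H:12
  (− 2 ring H displaced by substituents)
  + CN → C:1 N:1
  + N(CH3)2 → N:1 C:2 H:6
Element totals:
  C: 9
  H: 16
  N: 2
Molecular formula: C9H16N2.
  M = 9(12.011) + 16(1.008) + 2(14.007)
    = 108.099 + 16.128 + 28.014 = 152.241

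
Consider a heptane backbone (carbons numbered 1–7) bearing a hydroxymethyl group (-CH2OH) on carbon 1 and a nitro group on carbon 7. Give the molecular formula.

Atom tally by fragment:
  HOCH2CH2 → C:2 H:5 O:1
  CH2 → C:1 H:2
  CH2 → C:1 H:2
  CH2 → C:1 H:2
  CH2 → C:1 H:2
  CH2 → C:1 H:2
  CH2NO2 → C:1 H:2 N:1 O:2
Element totals:
  C: 8
  H: 17
  N: 1
  O: 3

C8H17NO3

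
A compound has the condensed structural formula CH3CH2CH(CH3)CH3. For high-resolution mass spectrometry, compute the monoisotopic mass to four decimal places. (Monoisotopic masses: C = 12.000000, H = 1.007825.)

Atom tally by fragment:
  CH3 → C:1 H:3
  CH2 → C:1 H:2
  CH(CH3) → C:2 H:4
  CH3 → C:1 H:3
Element totals:
  C: 5
  H: 12
Molecular formula: C5H12.
  M = 5(12.0) + 12(1.007825)
    = 60.000000 + 12.093900 = 72.093900

72.0939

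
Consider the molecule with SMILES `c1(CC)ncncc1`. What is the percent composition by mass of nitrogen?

25.90%

Atom tally by fragment:
  pyrimidine ring core → C:4 H:4 N:2
  (− 1 ring H displaced by substituents)
  + C2H5 → C:2 H:5
Element totals:
  C: 6
  H: 8
  N: 2
Molecular formula: C6H8N2.
Molar mass = 108.144 g/mol.
Mass from N: 2 × 14.007 = 28.014 g/mol.
%N = 28.014 / 108.144 × 100 = 25.90%.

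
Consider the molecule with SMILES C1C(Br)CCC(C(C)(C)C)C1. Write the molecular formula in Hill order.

Atom tally by fragment:
  cyclohexane ring core → C:6 H:12
  (− 2 ring H displaced by substituents)
  + Br → Br:1
  + C(CH3)3 → C:4 H:9
Element totals:
  C: 10
  H: 19
  Br: 1

C10H19Br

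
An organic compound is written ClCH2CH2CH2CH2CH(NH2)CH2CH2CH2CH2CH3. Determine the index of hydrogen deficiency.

Atom tally by fragment:
  ClCH2 → C:1 H:2 Cl:1
  CH2 → C:1 H:2
  CH2 → C:1 H:2
  CH2 → C:1 H:2
  CH(NH2) → C:1 H:3 N:1
  CH2 → C:1 H:2
  CH2 → C:1 H:2
  CH2 → C:1 H:2
  CH2 → C:1 H:2
  CH3 → C:1 H:3
Element totals:
  C: 10
  H: 22
  Cl: 1
  N: 1
Molecular formula: C10H22ClN.
DoU = (2C + 2 + N − H − X) / 2 = (2·10 + 2 + 1 − 22 − 1) / 2 = 0.

0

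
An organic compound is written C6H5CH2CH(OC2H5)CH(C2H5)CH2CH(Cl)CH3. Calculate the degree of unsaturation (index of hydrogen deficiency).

4

Atom tally by fragment:
  C6H5CH2 → C:7 H:7
  CH(OC2H5) → C:3 H:6 O:1
  CH(C2H5) → C:3 H:6
  CH2 → C:1 H:2
  CH(Cl) → C:1 H:1 Cl:1
  CH3 → C:1 H:3
Element totals:
  C: 16
  H: 25
  Cl: 1
  O: 1
Molecular formula: C16H25ClO.
DoU = (2C + 2 + N − H − X) / 2 = (2·16 + 2 + 0 − 25 − 1) / 2 = 4.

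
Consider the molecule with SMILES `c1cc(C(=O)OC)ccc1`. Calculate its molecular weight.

Atom tally by fragment:
  benzene ring core → C:6 H:6
  (− 1 ring H displaced by substituents)
  + COOCH3 → C:2 H:3 O:2
Element totals:
  C: 8
  H: 8
  O: 2
Molecular formula: C8H8O2.
  M = 8(12.011) + 8(1.008) + 2(15.999)
    = 96.088 + 8.064 + 31.998 = 136.150

136.15 g/mol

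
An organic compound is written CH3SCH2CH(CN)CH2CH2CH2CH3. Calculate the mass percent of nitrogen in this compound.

8.91%

Atom tally by fragment:
  CH3SCH2 → C:2 H:5 S:1
  CH(CN) → C:2 H:1 N:1
  CH2 → C:1 H:2
  CH2 → C:1 H:2
  CH2 → C:1 H:2
  CH3 → C:1 H:3
Element totals:
  C: 8
  H: 15
  N: 1
  S: 1
Molecular formula: C8H15NS.
Molar mass = 157.275 g/mol.
Mass from N: 1 × 14.007 = 14.007 g/mol.
%N = 14.007 / 157.275 × 100 = 8.91%.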